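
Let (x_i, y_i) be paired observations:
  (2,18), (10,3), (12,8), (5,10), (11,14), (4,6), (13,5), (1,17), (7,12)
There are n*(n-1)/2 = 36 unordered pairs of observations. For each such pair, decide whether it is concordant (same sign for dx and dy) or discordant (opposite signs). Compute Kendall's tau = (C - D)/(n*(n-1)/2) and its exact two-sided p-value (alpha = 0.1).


Step 1: Enumerate the 36 unordered pairs (i,j) with i<j and classify each by sign(x_j-x_i) * sign(y_j-y_i).
  (1,2):dx=+8,dy=-15->D; (1,3):dx=+10,dy=-10->D; (1,4):dx=+3,dy=-8->D; (1,5):dx=+9,dy=-4->D
  (1,6):dx=+2,dy=-12->D; (1,7):dx=+11,dy=-13->D; (1,8):dx=-1,dy=-1->C; (1,9):dx=+5,dy=-6->D
  (2,3):dx=+2,dy=+5->C; (2,4):dx=-5,dy=+7->D; (2,5):dx=+1,dy=+11->C; (2,6):dx=-6,dy=+3->D
  (2,7):dx=+3,dy=+2->C; (2,8):dx=-9,dy=+14->D; (2,9):dx=-3,dy=+9->D; (3,4):dx=-7,dy=+2->D
  (3,5):dx=-1,dy=+6->D; (3,6):dx=-8,dy=-2->C; (3,7):dx=+1,dy=-3->D; (3,8):dx=-11,dy=+9->D
  (3,9):dx=-5,dy=+4->D; (4,5):dx=+6,dy=+4->C; (4,6):dx=-1,dy=-4->C; (4,7):dx=+8,dy=-5->D
  (4,8):dx=-4,dy=+7->D; (4,9):dx=+2,dy=+2->C; (5,6):dx=-7,dy=-8->C; (5,7):dx=+2,dy=-9->D
  (5,8):dx=-10,dy=+3->D; (5,9):dx=-4,dy=-2->C; (6,7):dx=+9,dy=-1->D; (6,8):dx=-3,dy=+11->D
  (6,9):dx=+3,dy=+6->C; (7,8):dx=-12,dy=+12->D; (7,9):dx=-6,dy=+7->D; (8,9):dx=+6,dy=-5->D
Step 2: C = 11, D = 25, total pairs = 36.
Step 3: tau = (C - D)/(n(n-1)/2) = (11 - 25)/36 = -0.388889.
Step 4: Exact two-sided p-value (enumerate n! = 362880 permutations of y under H0): p = 0.180181.
Step 5: alpha = 0.1. fail to reject H0.

tau_b = -0.3889 (C=11, D=25), p = 0.180181, fail to reject H0.


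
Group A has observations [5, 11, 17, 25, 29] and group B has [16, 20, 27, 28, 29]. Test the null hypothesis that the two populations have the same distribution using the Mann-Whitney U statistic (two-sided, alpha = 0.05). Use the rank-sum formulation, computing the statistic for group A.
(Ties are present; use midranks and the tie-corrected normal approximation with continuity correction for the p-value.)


Step 1: Combine and sort all 10 observations; assign midranks.
sorted (value, group): (5,X), (11,X), (16,Y), (17,X), (20,Y), (25,X), (27,Y), (28,Y), (29,X), (29,Y)
ranks: 5->1, 11->2, 16->3, 17->4, 20->5, 25->6, 27->7, 28->8, 29->9.5, 29->9.5
Step 2: Rank sum for X: R1 = 1 + 2 + 4 + 6 + 9.5 = 22.5.
Step 3: U_X = R1 - n1(n1+1)/2 = 22.5 - 5*6/2 = 22.5 - 15 = 7.5.
       U_Y = n1*n2 - U_X = 25 - 7.5 = 17.5.
Step 4: Ties are present, so use the tie-corrected normal approximation (with continuity correction) for the p-value.
Step 5: p-value = 0.345742; compare to alpha = 0.05. fail to reject H0.

U_X = 7.5, p = 0.345742, fail to reject H0 at alpha = 0.05.


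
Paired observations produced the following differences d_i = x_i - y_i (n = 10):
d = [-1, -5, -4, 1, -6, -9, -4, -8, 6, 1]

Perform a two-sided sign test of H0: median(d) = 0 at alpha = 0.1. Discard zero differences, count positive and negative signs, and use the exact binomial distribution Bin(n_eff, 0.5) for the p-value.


Step 1: Discard zero differences. Original n = 10; n_eff = number of nonzero differences = 10.
Nonzero differences (with sign): -1, -5, -4, +1, -6, -9, -4, -8, +6, +1
Step 2: Count signs: positive = 3, negative = 7.
Step 3: Under H0: P(positive) = 0.5, so the number of positives S ~ Bin(10, 0.5).
Step 4: Two-sided exact p-value = sum of Bin(10,0.5) probabilities at or below the observed probability = 0.343750.
Step 5: alpha = 0.1. fail to reject H0.

n_eff = 10, pos = 3, neg = 7, p = 0.343750, fail to reject H0.


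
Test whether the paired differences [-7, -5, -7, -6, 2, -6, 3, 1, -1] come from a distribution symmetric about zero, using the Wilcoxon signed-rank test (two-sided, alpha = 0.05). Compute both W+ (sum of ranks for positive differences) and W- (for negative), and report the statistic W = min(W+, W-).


Step 1: Drop any zero differences (none here) and take |d_i|.
|d| = [7, 5, 7, 6, 2, 6, 3, 1, 1]
Step 2: Midrank |d_i| (ties get averaged ranks).
ranks: |7|->8.5, |5|->5, |7|->8.5, |6|->6.5, |2|->3, |6|->6.5, |3|->4, |1|->1.5, |1|->1.5
Step 3: Attach original signs; sum ranks with positive sign and with negative sign.
W+ = 3 + 4 + 1.5 = 8.5
W- = 8.5 + 5 + 8.5 + 6.5 + 6.5 + 1.5 = 36.5
(Check: W+ + W- = 45 should equal n(n+1)/2 = 45.)
Step 4: Test statistic W = min(W+, W-) = 8.5.
Step 5: Ties in |d|, so use the tie-corrected normal approximation.
        E[W] = n(n+1)/4 = 9*10/4 = 22.5.
        Tie groups: |d|=1 (t=2), |d|=6 (t=2), |d|=7 (t=2); sum(t^3 - t) = 18.
        Var[W] = n(n+1)(2n+1)/24 - sum(t^3-t)/48 = 1710/24 - 18/48 = 70.875.
        z = (W - E[W]) / sqrt(Var[W]) = (8.5 - 22.5) / 8.4187 = -1.6630.
        Two-sided p = 2*Phi(z) = 0.096321.
Step 6: alpha = 0.05. fail to reject H0.

W+ = 8.5, W- = 36.5, W = min = 8.5, p = 0.096321, fail to reject H0.


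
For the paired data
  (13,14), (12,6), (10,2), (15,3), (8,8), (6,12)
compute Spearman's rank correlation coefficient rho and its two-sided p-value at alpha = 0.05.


Step 1: Rank x and y separately (midranks; no ties here).
rank(x): 13->5, 12->4, 10->3, 15->6, 8->2, 6->1
rank(y): 14->6, 6->3, 2->1, 3->2, 8->4, 12->5
Step 2: d_i = R_x(i) - R_y(i); compute d_i^2.
  (5-6)^2=1, (4-3)^2=1, (3-1)^2=4, (6-2)^2=16, (2-4)^2=4, (1-5)^2=16
sum(d^2) = 42.
Step 3: rho = 1 - 6*42 / (6*(6^2 - 1)) = 1 - 252/210 = -0.200000.
Step 4: Under H0, t = rho * sqrt((n-2)/(1-rho^2)) = -0.4082 ~ t(4).
Step 5: Two-sided p-value from the t-distribution with 4 df = 0.704000.
Step 6: alpha = 0.05. fail to reject H0.

rho = -0.2000, p = 0.704000, fail to reject H0 at alpha = 0.05.


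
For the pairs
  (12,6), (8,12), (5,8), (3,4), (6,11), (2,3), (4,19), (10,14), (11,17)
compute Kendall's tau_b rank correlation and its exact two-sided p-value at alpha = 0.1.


Step 1: Enumerate the 36 unordered pairs (i,j) with i<j and classify each by sign(x_j-x_i) * sign(y_j-y_i).
  (1,2):dx=-4,dy=+6->D; (1,3):dx=-7,dy=+2->D; (1,4):dx=-9,dy=-2->C; (1,5):dx=-6,dy=+5->D
  (1,6):dx=-10,dy=-3->C; (1,7):dx=-8,dy=+13->D; (1,8):dx=-2,dy=+8->D; (1,9):dx=-1,dy=+11->D
  (2,3):dx=-3,dy=-4->C; (2,4):dx=-5,dy=-8->C; (2,5):dx=-2,dy=-1->C; (2,6):dx=-6,dy=-9->C
  (2,7):dx=-4,dy=+7->D; (2,8):dx=+2,dy=+2->C; (2,9):dx=+3,dy=+5->C; (3,4):dx=-2,dy=-4->C
  (3,5):dx=+1,dy=+3->C; (3,6):dx=-3,dy=-5->C; (3,7):dx=-1,dy=+11->D; (3,8):dx=+5,dy=+6->C
  (3,9):dx=+6,dy=+9->C; (4,5):dx=+3,dy=+7->C; (4,6):dx=-1,dy=-1->C; (4,7):dx=+1,dy=+15->C
  (4,8):dx=+7,dy=+10->C; (4,9):dx=+8,dy=+13->C; (5,6):dx=-4,dy=-8->C; (5,7):dx=-2,dy=+8->D
  (5,8):dx=+4,dy=+3->C; (5,9):dx=+5,dy=+6->C; (6,7):dx=+2,dy=+16->C; (6,8):dx=+8,dy=+11->C
  (6,9):dx=+9,dy=+14->C; (7,8):dx=+6,dy=-5->D; (7,9):dx=+7,dy=-2->D; (8,9):dx=+1,dy=+3->C
Step 2: C = 25, D = 11, total pairs = 36.
Step 3: tau = (C - D)/(n(n-1)/2) = (25 - 11)/36 = 0.388889.
Step 4: Exact two-sided p-value (enumerate n! = 362880 permutations of y under H0): p = 0.180181.
Step 5: alpha = 0.1. fail to reject H0.

tau_b = 0.3889 (C=25, D=11), p = 0.180181, fail to reject H0.


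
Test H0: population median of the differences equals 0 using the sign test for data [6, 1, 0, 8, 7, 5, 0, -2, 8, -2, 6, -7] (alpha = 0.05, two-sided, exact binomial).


Step 1: Discard zero differences. Original n = 12; n_eff = number of nonzero differences = 10.
Nonzero differences (with sign): +6, +1, +8, +7, +5, -2, +8, -2, +6, -7
Step 2: Count signs: positive = 7, negative = 3.
Step 3: Under H0: P(positive) = 0.5, so the number of positives S ~ Bin(10, 0.5).
Step 4: Two-sided exact p-value = sum of Bin(10,0.5) probabilities at or below the observed probability = 0.343750.
Step 5: alpha = 0.05. fail to reject H0.

n_eff = 10, pos = 7, neg = 3, p = 0.343750, fail to reject H0.


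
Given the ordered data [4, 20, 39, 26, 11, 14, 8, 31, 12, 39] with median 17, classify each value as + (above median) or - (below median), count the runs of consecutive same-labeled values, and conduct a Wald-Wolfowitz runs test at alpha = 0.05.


Step 1: Compute median = 17; label A = above, B = below.
Labels in order: BAAABBBABA  (n_A = 5, n_B = 5)
Step 2: Count runs R = 6.
Step 3: Under H0 (random ordering), E[R] = 2*n_A*n_B/(n_A+n_B) + 1 = 2*5*5/10 + 1 = 6.0000.
        Var[R] = 2*n_A*n_B*(2*n_A*n_B - n_A - n_B) / ((n_A+n_B)^2 * (n_A+n_B-1)) = 2000/900 = 2.2222.
        SD[R] = 1.4907.
Step 4: R = E[R], so z = 0 with no continuity correction.
Step 5: Two-sided p-value via normal approximation = 2*(1 - Phi(|z|)) = 1.000000.
Step 6: alpha = 0.05. fail to reject H0.

R = 6, z = 0.0000, p = 1.000000, fail to reject H0.


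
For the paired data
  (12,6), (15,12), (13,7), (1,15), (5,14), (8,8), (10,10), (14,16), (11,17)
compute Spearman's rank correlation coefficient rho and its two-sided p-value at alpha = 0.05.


Step 1: Rank x and y separately (midranks; no ties here).
rank(x): 12->6, 15->9, 13->7, 1->1, 5->2, 8->3, 10->4, 14->8, 11->5
rank(y): 6->1, 12->5, 7->2, 15->7, 14->6, 8->3, 10->4, 16->8, 17->9
Step 2: d_i = R_x(i) - R_y(i); compute d_i^2.
  (6-1)^2=25, (9-5)^2=16, (7-2)^2=25, (1-7)^2=36, (2-6)^2=16, (3-3)^2=0, (4-4)^2=0, (8-8)^2=0, (5-9)^2=16
sum(d^2) = 134.
Step 3: rho = 1 - 6*134 / (9*(9^2 - 1)) = 1 - 804/720 = -0.116667.
Step 4: Under H0, t = rho * sqrt((n-2)/(1-rho^2)) = -0.3108 ~ t(7).
Step 5: Two-sided p-value from the t-distribution with 7 df = 0.765008.
Step 6: alpha = 0.05. fail to reject H0.

rho = -0.1167, p = 0.765008, fail to reject H0 at alpha = 0.05.


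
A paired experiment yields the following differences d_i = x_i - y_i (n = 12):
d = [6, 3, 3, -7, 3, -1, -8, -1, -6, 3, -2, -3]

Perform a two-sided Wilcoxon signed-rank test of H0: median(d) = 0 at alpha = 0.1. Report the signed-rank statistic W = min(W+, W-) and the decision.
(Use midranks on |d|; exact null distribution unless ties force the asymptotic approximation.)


Step 1: Drop any zero differences (none here) and take |d_i|.
|d| = [6, 3, 3, 7, 3, 1, 8, 1, 6, 3, 2, 3]
Step 2: Midrank |d_i| (ties get averaged ranks).
ranks: |6|->9.5, |3|->6, |3|->6, |7|->11, |3|->6, |1|->1.5, |8|->12, |1|->1.5, |6|->9.5, |3|->6, |2|->3, |3|->6
Step 3: Attach original signs; sum ranks with positive sign and with negative sign.
W+ = 9.5 + 6 + 6 + 6 + 6 = 33.5
W- = 11 + 1.5 + 12 + 1.5 + 9.5 + 3 + 6 = 44.5
(Check: W+ + W- = 78 should equal n(n+1)/2 = 78.)
Step 4: Test statistic W = min(W+, W-) = 33.5.
Step 5: Ties in |d|, so use the tie-corrected normal approximation.
        E[W] = n(n+1)/4 = 12*13/4 = 39.
        Tie groups: |d|=1 (t=2), |d|=3 (t=5), |d|=6 (t=2); sum(t^3 - t) = 132.
        Var[W] = n(n+1)(2n+1)/24 - sum(t^3-t)/48 = 3900/24 - 132/48 = 159.75.
        z = (W - E[W]) / sqrt(Var[W]) = (33.5 - 39) / 12.6392 = -0.4352.
        Two-sided p = 2*Phi(z) = 0.663451.
Step 6: alpha = 0.1. fail to reject H0.

W+ = 33.5, W- = 44.5, W = min = 33.5, p = 0.663451, fail to reject H0.


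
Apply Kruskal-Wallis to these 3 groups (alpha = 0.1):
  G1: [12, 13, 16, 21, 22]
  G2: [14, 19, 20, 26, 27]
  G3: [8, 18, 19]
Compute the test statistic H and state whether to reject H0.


Step 1: Combine all N = 13 observations and assign midranks.
sorted (value, group, rank): (8,G3,1), (12,G1,2), (13,G1,3), (14,G2,4), (16,G1,5), (18,G3,6), (19,G2,7.5), (19,G3,7.5), (20,G2,9), (21,G1,10), (22,G1,11), (26,G2,12), (27,G2,13)
Step 2: Sum ranks within each group.
R_1 = 31 (n_1 = 5)
R_2 = 45.5 (n_2 = 5)
R_3 = 14.5 (n_3 = 3)
Step 3: H = 12/(N(N+1)) * sum(R_i^2/n_i) - 3(N+1)
     = 12/(13*14) * (31^2/5 + 45.5^2/5 + 14.5^2/3) - 3*14
     = 0.065934 * 676.333 - 42
     = 2.593407.
Step 4: Ties present; correction factor C = 1 - 6/(13^3 - 13) = 0.997253. Corrected H = 2.593407 / 0.997253 = 2.600551.
Step 5: Under H0, H ~ chi^2(2); p-value = 0.272457.
Step 6: alpha = 0.1. fail to reject H0.

H = 2.6006, df = 2, p = 0.272457, fail to reject H0.


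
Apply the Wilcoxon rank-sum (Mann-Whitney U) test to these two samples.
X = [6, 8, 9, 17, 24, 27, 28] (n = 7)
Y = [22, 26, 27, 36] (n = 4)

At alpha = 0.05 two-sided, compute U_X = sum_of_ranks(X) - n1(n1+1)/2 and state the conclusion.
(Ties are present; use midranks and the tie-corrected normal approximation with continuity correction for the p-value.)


Step 1: Combine and sort all 11 observations; assign midranks.
sorted (value, group): (6,X), (8,X), (9,X), (17,X), (22,Y), (24,X), (26,Y), (27,X), (27,Y), (28,X), (36,Y)
ranks: 6->1, 8->2, 9->3, 17->4, 22->5, 24->6, 26->7, 27->8.5, 27->8.5, 28->10, 36->11
Step 2: Rank sum for X: R1 = 1 + 2 + 3 + 4 + 6 + 8.5 + 10 = 34.5.
Step 3: U_X = R1 - n1(n1+1)/2 = 34.5 - 7*8/2 = 34.5 - 28 = 6.5.
       U_Y = n1*n2 - U_X = 28 - 6.5 = 21.5.
Step 4: Ties are present, so use the tie-corrected normal approximation (with continuity correction) for the p-value.
Step 5: p-value = 0.184875; compare to alpha = 0.05. fail to reject H0.

U_X = 6.5, p = 0.184875, fail to reject H0 at alpha = 0.05.


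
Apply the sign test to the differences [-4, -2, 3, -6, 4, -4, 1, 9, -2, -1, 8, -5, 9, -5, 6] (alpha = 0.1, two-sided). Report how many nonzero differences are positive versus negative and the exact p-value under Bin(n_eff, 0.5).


Step 1: Discard zero differences. Original n = 15; n_eff = number of nonzero differences = 15.
Nonzero differences (with sign): -4, -2, +3, -6, +4, -4, +1, +9, -2, -1, +8, -5, +9, -5, +6
Step 2: Count signs: positive = 7, negative = 8.
Step 3: Under H0: P(positive) = 0.5, so the number of positives S ~ Bin(15, 0.5).
Step 4: Two-sided exact p-value = sum of Bin(15,0.5) probabilities at or below the observed probability = 1.000000.
Step 5: alpha = 0.1. fail to reject H0.

n_eff = 15, pos = 7, neg = 8, p = 1.000000, fail to reject H0.


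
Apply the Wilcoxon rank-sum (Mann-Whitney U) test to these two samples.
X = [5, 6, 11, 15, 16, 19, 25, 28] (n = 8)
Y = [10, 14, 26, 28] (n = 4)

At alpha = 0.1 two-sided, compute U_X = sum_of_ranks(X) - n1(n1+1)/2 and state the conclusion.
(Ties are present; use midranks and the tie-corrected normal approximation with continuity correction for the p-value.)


Step 1: Combine and sort all 12 observations; assign midranks.
sorted (value, group): (5,X), (6,X), (10,Y), (11,X), (14,Y), (15,X), (16,X), (19,X), (25,X), (26,Y), (28,X), (28,Y)
ranks: 5->1, 6->2, 10->3, 11->4, 14->5, 15->6, 16->7, 19->8, 25->9, 26->10, 28->11.5, 28->11.5
Step 2: Rank sum for X: R1 = 1 + 2 + 4 + 6 + 7 + 8 + 9 + 11.5 = 48.5.
Step 3: U_X = R1 - n1(n1+1)/2 = 48.5 - 8*9/2 = 48.5 - 36 = 12.5.
       U_Y = n1*n2 - U_X = 32 - 12.5 = 19.5.
Step 4: Ties are present, so use the tie-corrected normal approximation (with continuity correction) for the p-value.
Step 5: p-value = 0.609759; compare to alpha = 0.1. fail to reject H0.

U_X = 12.5, p = 0.609759, fail to reject H0 at alpha = 0.1.


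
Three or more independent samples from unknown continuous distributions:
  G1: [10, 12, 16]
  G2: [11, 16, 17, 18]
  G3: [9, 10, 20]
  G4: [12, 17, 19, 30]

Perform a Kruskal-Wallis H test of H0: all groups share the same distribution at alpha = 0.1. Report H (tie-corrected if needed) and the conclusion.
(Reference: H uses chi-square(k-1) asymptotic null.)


Step 1: Combine all N = 14 observations and assign midranks.
sorted (value, group, rank): (9,G3,1), (10,G1,2.5), (10,G3,2.5), (11,G2,4), (12,G1,5.5), (12,G4,5.5), (16,G1,7.5), (16,G2,7.5), (17,G2,9.5), (17,G4,9.5), (18,G2,11), (19,G4,12), (20,G3,13), (30,G4,14)
Step 2: Sum ranks within each group.
R_1 = 15.5 (n_1 = 3)
R_2 = 32 (n_2 = 4)
R_3 = 16.5 (n_3 = 3)
R_4 = 41 (n_4 = 4)
Step 3: H = 12/(N(N+1)) * sum(R_i^2/n_i) - 3(N+1)
     = 12/(14*15) * (15.5^2/3 + 32^2/4 + 16.5^2/3 + 41^2/4) - 3*15
     = 0.057143 * 847.083 - 45
     = 3.404762.
Step 4: Ties present; correction factor C = 1 - 24/(14^3 - 14) = 0.991209. Corrected H = 3.404762 / 0.991209 = 3.434959.
Step 5: Under H0, H ~ chi^2(3); p-value = 0.329296.
Step 6: alpha = 0.1. fail to reject H0.

H = 3.4350, df = 3, p = 0.329296, fail to reject H0.


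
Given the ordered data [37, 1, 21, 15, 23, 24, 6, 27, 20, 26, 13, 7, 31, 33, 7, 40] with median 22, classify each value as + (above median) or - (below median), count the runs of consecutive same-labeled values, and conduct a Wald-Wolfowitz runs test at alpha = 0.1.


Step 1: Compute median = 22; label A = above, B = below.
Labels in order: ABBBAABABABBAABA  (n_A = 8, n_B = 8)
Step 2: Count runs R = 11.
Step 3: Under H0 (random ordering), E[R] = 2*n_A*n_B/(n_A+n_B) + 1 = 2*8*8/16 + 1 = 9.0000.
        Var[R] = 2*n_A*n_B*(2*n_A*n_B - n_A - n_B) / ((n_A+n_B)^2 * (n_A+n_B-1)) = 14336/3840 = 3.7333.
        SD[R] = 1.9322.
Step 4: Continuity-corrected z = (R - 0.5 - E[R]) / SD[R] = (11 - 0.5 - 9.0000) / 1.9322 = 0.7763.
Step 5: Two-sided p-value via normal approximation = 2*(1 - Phi(|z|)) = 0.437558.
Step 6: alpha = 0.1. fail to reject H0.

R = 11, z = 0.7763, p = 0.437558, fail to reject H0.


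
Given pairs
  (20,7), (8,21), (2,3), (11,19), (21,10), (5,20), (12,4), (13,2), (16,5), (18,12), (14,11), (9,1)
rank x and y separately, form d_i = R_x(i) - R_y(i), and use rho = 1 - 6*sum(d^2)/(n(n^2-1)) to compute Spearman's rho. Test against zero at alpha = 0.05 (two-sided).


Step 1: Rank x and y separately (midranks; no ties here).
rank(x): 20->11, 8->3, 2->1, 11->5, 21->12, 5->2, 12->6, 13->7, 16->9, 18->10, 14->8, 9->4
rank(y): 7->6, 21->12, 3->3, 19->10, 10->7, 20->11, 4->4, 2->2, 5->5, 12->9, 11->8, 1->1
Step 2: d_i = R_x(i) - R_y(i); compute d_i^2.
  (11-6)^2=25, (3-12)^2=81, (1-3)^2=4, (5-10)^2=25, (12-7)^2=25, (2-11)^2=81, (6-4)^2=4, (7-2)^2=25, (9-5)^2=16, (10-9)^2=1, (8-8)^2=0, (4-1)^2=9
sum(d^2) = 296.
Step 3: rho = 1 - 6*296 / (12*(12^2 - 1)) = 1 - 1776/1716 = -0.034965.
Step 4: Under H0, t = rho * sqrt((n-2)/(1-rho^2)) = -0.1106 ~ t(10).
Step 5: Two-sided p-value from the t-distribution with 10 df = 0.914093.
Step 6: alpha = 0.05. fail to reject H0.

rho = -0.0350, p = 0.914093, fail to reject H0 at alpha = 0.05.


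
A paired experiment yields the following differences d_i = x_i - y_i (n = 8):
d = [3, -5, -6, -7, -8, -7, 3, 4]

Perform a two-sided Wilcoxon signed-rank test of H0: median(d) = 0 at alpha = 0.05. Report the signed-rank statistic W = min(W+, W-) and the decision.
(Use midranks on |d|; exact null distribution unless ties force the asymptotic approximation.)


Step 1: Drop any zero differences (none here) and take |d_i|.
|d| = [3, 5, 6, 7, 8, 7, 3, 4]
Step 2: Midrank |d_i| (ties get averaged ranks).
ranks: |3|->1.5, |5|->4, |6|->5, |7|->6.5, |8|->8, |7|->6.5, |3|->1.5, |4|->3
Step 3: Attach original signs; sum ranks with positive sign and with negative sign.
W+ = 1.5 + 1.5 + 3 = 6
W- = 4 + 5 + 6.5 + 8 + 6.5 = 30
(Check: W+ + W- = 36 should equal n(n+1)/2 = 36.)
Step 4: Test statistic W = min(W+, W-) = 6.
Step 5: Ties in |d|, so use the tie-corrected normal approximation.
        E[W] = n(n+1)/4 = 8*9/4 = 18.
        Tie groups: |d|=3 (t=2), |d|=7 (t=2); sum(t^3 - t) = 12.
        Var[W] = n(n+1)(2n+1)/24 - sum(t^3-t)/48 = 1224/24 - 12/48 = 50.75.
        z = (W - E[W]) / sqrt(Var[W]) = (6 - 18) / 7.1239 = -1.6845.
        Two-sided p = 2*Phi(z) = 0.092091.
Step 6: alpha = 0.05. fail to reject H0.

W+ = 6, W- = 30, W = min = 6, p = 0.092091, fail to reject H0.


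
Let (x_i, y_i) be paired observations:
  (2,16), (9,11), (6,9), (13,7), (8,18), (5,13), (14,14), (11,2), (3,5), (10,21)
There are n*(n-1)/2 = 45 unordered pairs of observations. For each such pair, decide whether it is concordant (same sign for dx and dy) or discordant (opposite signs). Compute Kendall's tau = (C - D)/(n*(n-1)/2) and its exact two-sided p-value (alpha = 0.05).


Step 1: Enumerate the 45 unordered pairs (i,j) with i<j and classify each by sign(x_j-x_i) * sign(y_j-y_i).
  (1,2):dx=+7,dy=-5->D; (1,3):dx=+4,dy=-7->D; (1,4):dx=+11,dy=-9->D; (1,5):dx=+6,dy=+2->C
  (1,6):dx=+3,dy=-3->D; (1,7):dx=+12,dy=-2->D; (1,8):dx=+9,dy=-14->D; (1,9):dx=+1,dy=-11->D
  (1,10):dx=+8,dy=+5->C; (2,3):dx=-3,dy=-2->C; (2,4):dx=+4,dy=-4->D; (2,5):dx=-1,dy=+7->D
  (2,6):dx=-4,dy=+2->D; (2,7):dx=+5,dy=+3->C; (2,8):dx=+2,dy=-9->D; (2,9):dx=-6,dy=-6->C
  (2,10):dx=+1,dy=+10->C; (3,4):dx=+7,dy=-2->D; (3,5):dx=+2,dy=+9->C; (3,6):dx=-1,dy=+4->D
  (3,7):dx=+8,dy=+5->C; (3,8):dx=+5,dy=-7->D; (3,9):dx=-3,dy=-4->C; (3,10):dx=+4,dy=+12->C
  (4,5):dx=-5,dy=+11->D; (4,6):dx=-8,dy=+6->D; (4,7):dx=+1,dy=+7->C; (4,8):dx=-2,dy=-5->C
  (4,9):dx=-10,dy=-2->C; (4,10):dx=-3,dy=+14->D; (5,6):dx=-3,dy=-5->C; (5,7):dx=+6,dy=-4->D
  (5,8):dx=+3,dy=-16->D; (5,9):dx=-5,dy=-13->C; (5,10):dx=+2,dy=+3->C; (6,7):dx=+9,dy=+1->C
  (6,8):dx=+6,dy=-11->D; (6,9):dx=-2,dy=-8->C; (6,10):dx=+5,dy=+8->C; (7,8):dx=-3,dy=-12->C
  (7,9):dx=-11,dy=-9->C; (7,10):dx=-4,dy=+7->D; (8,9):dx=-8,dy=+3->D; (8,10):dx=-1,dy=+19->D
  (9,10):dx=+7,dy=+16->C
Step 2: C = 22, D = 23, total pairs = 45.
Step 3: tau = (C - D)/(n(n-1)/2) = (22 - 23)/45 = -0.022222.
Step 4: Exact two-sided p-value (enumerate n! = 3628800 permutations of y under H0): p = 1.000000.
Step 5: alpha = 0.05. fail to reject H0.

tau_b = -0.0222 (C=22, D=23), p = 1.000000, fail to reject H0.


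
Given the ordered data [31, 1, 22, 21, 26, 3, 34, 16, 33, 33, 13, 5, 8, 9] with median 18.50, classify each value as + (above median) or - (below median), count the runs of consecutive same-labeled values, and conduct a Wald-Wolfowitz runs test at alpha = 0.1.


Step 1: Compute median = 18.50; label A = above, B = below.
Labels in order: ABAAABABAABBBB  (n_A = 7, n_B = 7)
Step 2: Count runs R = 8.
Step 3: Under H0 (random ordering), E[R] = 2*n_A*n_B/(n_A+n_B) + 1 = 2*7*7/14 + 1 = 8.0000.
        Var[R] = 2*n_A*n_B*(2*n_A*n_B - n_A - n_B) / ((n_A+n_B)^2 * (n_A+n_B-1)) = 8232/2548 = 3.2308.
        SD[R] = 1.7974.
Step 4: R = E[R], so z = 0 with no continuity correction.
Step 5: Two-sided p-value via normal approximation = 2*(1 - Phi(|z|)) = 1.000000.
Step 6: alpha = 0.1. fail to reject H0.

R = 8, z = 0.0000, p = 1.000000, fail to reject H0.


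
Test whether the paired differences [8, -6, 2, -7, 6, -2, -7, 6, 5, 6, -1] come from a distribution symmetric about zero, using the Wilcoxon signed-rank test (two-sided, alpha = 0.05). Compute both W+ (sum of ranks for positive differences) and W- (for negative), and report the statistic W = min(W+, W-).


Step 1: Drop any zero differences (none here) and take |d_i|.
|d| = [8, 6, 2, 7, 6, 2, 7, 6, 5, 6, 1]
Step 2: Midrank |d_i| (ties get averaged ranks).
ranks: |8|->11, |6|->6.5, |2|->2.5, |7|->9.5, |6|->6.5, |2|->2.5, |7|->9.5, |6|->6.5, |5|->4, |6|->6.5, |1|->1
Step 3: Attach original signs; sum ranks with positive sign and with negative sign.
W+ = 11 + 2.5 + 6.5 + 6.5 + 4 + 6.5 = 37
W- = 6.5 + 9.5 + 2.5 + 9.5 + 1 = 29
(Check: W+ + W- = 66 should equal n(n+1)/2 = 66.)
Step 4: Test statistic W = min(W+, W-) = 29.
Step 5: Ties in |d|, so use the tie-corrected normal approximation.
        E[W] = n(n+1)/4 = 11*12/4 = 33.
        Tie groups: |d|=2 (t=2), |d|=6 (t=4), |d|=7 (t=2); sum(t^3 - t) = 72.
        Var[W] = n(n+1)(2n+1)/24 - sum(t^3-t)/48 = 3036/24 - 72/48 = 125.
        z = (W - E[W]) / sqrt(Var[W]) = (29 - 33) / 11.1803 = -0.3578.
        Two-sided p = 2*Phi(z) = 0.720515.
Step 6: alpha = 0.05. fail to reject H0.

W+ = 37, W- = 29, W = min = 29, p = 0.720515, fail to reject H0.


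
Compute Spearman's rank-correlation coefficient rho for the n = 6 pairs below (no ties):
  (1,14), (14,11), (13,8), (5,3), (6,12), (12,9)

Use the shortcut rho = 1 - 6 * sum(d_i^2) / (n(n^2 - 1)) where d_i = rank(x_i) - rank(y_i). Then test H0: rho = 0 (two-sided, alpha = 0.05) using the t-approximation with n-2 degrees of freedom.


Step 1: Rank x and y separately (midranks; no ties here).
rank(x): 1->1, 14->6, 13->5, 5->2, 6->3, 12->4
rank(y): 14->6, 11->4, 8->2, 3->1, 12->5, 9->3
Step 2: d_i = R_x(i) - R_y(i); compute d_i^2.
  (1-6)^2=25, (6-4)^2=4, (5-2)^2=9, (2-1)^2=1, (3-5)^2=4, (4-3)^2=1
sum(d^2) = 44.
Step 3: rho = 1 - 6*44 / (6*(6^2 - 1)) = 1 - 264/210 = -0.257143.
Step 4: Under H0, t = rho * sqrt((n-2)/(1-rho^2)) = -0.5322 ~ t(4).
Step 5: Two-sided p-value from the t-distribution with 4 df = 0.622787.
Step 6: alpha = 0.05. fail to reject H0.

rho = -0.2571, p = 0.622787, fail to reject H0 at alpha = 0.05.


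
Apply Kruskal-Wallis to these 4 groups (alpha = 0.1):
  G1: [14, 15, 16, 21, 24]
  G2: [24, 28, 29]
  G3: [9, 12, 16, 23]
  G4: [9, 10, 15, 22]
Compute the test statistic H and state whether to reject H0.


Step 1: Combine all N = 16 observations and assign midranks.
sorted (value, group, rank): (9,G3,1.5), (9,G4,1.5), (10,G4,3), (12,G3,4), (14,G1,5), (15,G1,6.5), (15,G4,6.5), (16,G1,8.5), (16,G3,8.5), (21,G1,10), (22,G4,11), (23,G3,12), (24,G1,13.5), (24,G2,13.5), (28,G2,15), (29,G2,16)
Step 2: Sum ranks within each group.
R_1 = 43.5 (n_1 = 5)
R_2 = 44.5 (n_2 = 3)
R_3 = 26 (n_3 = 4)
R_4 = 22 (n_4 = 4)
Step 3: H = 12/(N(N+1)) * sum(R_i^2/n_i) - 3(N+1)
     = 12/(16*17) * (43.5^2/5 + 44.5^2/3 + 26^2/4 + 22^2/4) - 3*17
     = 0.044118 * 1328.53 - 51
     = 7.611765.
Step 4: Ties present; correction factor C = 1 - 24/(16^3 - 16) = 0.994118. Corrected H = 7.611765 / 0.994118 = 7.656805.
Step 5: Under H0, H ~ chi^2(3); p-value = 0.053663.
Step 6: alpha = 0.1. reject H0.

H = 7.6568, df = 3, p = 0.053663, reject H0.


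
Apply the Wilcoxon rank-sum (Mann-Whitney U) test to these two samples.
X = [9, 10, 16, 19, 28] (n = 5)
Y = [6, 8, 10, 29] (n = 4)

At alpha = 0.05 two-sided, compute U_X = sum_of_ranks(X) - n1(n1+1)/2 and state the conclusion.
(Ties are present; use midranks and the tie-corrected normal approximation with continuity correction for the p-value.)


Step 1: Combine and sort all 9 observations; assign midranks.
sorted (value, group): (6,Y), (8,Y), (9,X), (10,X), (10,Y), (16,X), (19,X), (28,X), (29,Y)
ranks: 6->1, 8->2, 9->3, 10->4.5, 10->4.5, 16->6, 19->7, 28->8, 29->9
Step 2: Rank sum for X: R1 = 3 + 4.5 + 6 + 7 + 8 = 28.5.
Step 3: U_X = R1 - n1(n1+1)/2 = 28.5 - 5*6/2 = 28.5 - 15 = 13.5.
       U_Y = n1*n2 - U_X = 20 - 13.5 = 6.5.
Step 4: Ties are present, so use the tie-corrected normal approximation (with continuity correction) for the p-value.
Step 5: p-value = 0.460558; compare to alpha = 0.05. fail to reject H0.

U_X = 13.5, p = 0.460558, fail to reject H0 at alpha = 0.05.


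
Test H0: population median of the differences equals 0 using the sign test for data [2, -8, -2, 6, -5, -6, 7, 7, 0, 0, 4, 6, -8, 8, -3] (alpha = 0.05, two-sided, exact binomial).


Step 1: Discard zero differences. Original n = 15; n_eff = number of nonzero differences = 13.
Nonzero differences (with sign): +2, -8, -2, +6, -5, -6, +7, +7, +4, +6, -8, +8, -3
Step 2: Count signs: positive = 7, negative = 6.
Step 3: Under H0: P(positive) = 0.5, so the number of positives S ~ Bin(13, 0.5).
Step 4: Two-sided exact p-value = sum of Bin(13,0.5) probabilities at or below the observed probability = 1.000000.
Step 5: alpha = 0.05. fail to reject H0.

n_eff = 13, pos = 7, neg = 6, p = 1.000000, fail to reject H0.


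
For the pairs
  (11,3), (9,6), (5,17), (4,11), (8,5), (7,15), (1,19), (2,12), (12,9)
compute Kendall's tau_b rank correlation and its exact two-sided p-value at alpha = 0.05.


Step 1: Enumerate the 36 unordered pairs (i,j) with i<j and classify each by sign(x_j-x_i) * sign(y_j-y_i).
  (1,2):dx=-2,dy=+3->D; (1,3):dx=-6,dy=+14->D; (1,4):dx=-7,dy=+8->D; (1,5):dx=-3,dy=+2->D
  (1,6):dx=-4,dy=+12->D; (1,7):dx=-10,dy=+16->D; (1,8):dx=-9,dy=+9->D; (1,9):dx=+1,dy=+6->C
  (2,3):dx=-4,dy=+11->D; (2,4):dx=-5,dy=+5->D; (2,5):dx=-1,dy=-1->C; (2,6):dx=-2,dy=+9->D
  (2,7):dx=-8,dy=+13->D; (2,8):dx=-7,dy=+6->D; (2,9):dx=+3,dy=+3->C; (3,4):dx=-1,dy=-6->C
  (3,5):dx=+3,dy=-12->D; (3,6):dx=+2,dy=-2->D; (3,7):dx=-4,dy=+2->D; (3,8):dx=-3,dy=-5->C
  (3,9):dx=+7,dy=-8->D; (4,5):dx=+4,dy=-6->D; (4,6):dx=+3,dy=+4->C; (4,7):dx=-3,dy=+8->D
  (4,8):dx=-2,dy=+1->D; (4,9):dx=+8,dy=-2->D; (5,6):dx=-1,dy=+10->D; (5,7):dx=-7,dy=+14->D
  (5,8):dx=-6,dy=+7->D; (5,9):dx=+4,dy=+4->C; (6,7):dx=-6,dy=+4->D; (6,8):dx=-5,dy=-3->C
  (6,9):dx=+5,dy=-6->D; (7,8):dx=+1,dy=-7->D; (7,9):dx=+11,dy=-10->D; (8,9):dx=+10,dy=-3->D
Step 2: C = 8, D = 28, total pairs = 36.
Step 3: tau = (C - D)/(n(n-1)/2) = (8 - 28)/36 = -0.555556.
Step 4: Exact two-sided p-value (enumerate n! = 362880 permutations of y under H0): p = 0.044615.
Step 5: alpha = 0.05. reject H0.

tau_b = -0.5556 (C=8, D=28), p = 0.044615, reject H0.


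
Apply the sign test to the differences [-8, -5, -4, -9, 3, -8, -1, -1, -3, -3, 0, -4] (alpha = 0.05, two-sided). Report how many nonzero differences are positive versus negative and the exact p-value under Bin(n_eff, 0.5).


Step 1: Discard zero differences. Original n = 12; n_eff = number of nonzero differences = 11.
Nonzero differences (with sign): -8, -5, -4, -9, +3, -8, -1, -1, -3, -3, -4
Step 2: Count signs: positive = 1, negative = 10.
Step 3: Under H0: P(positive) = 0.5, so the number of positives S ~ Bin(11, 0.5).
Step 4: Two-sided exact p-value = sum of Bin(11,0.5) probabilities at or below the observed probability = 0.011719.
Step 5: alpha = 0.05. reject H0.

n_eff = 11, pos = 1, neg = 10, p = 0.011719, reject H0.


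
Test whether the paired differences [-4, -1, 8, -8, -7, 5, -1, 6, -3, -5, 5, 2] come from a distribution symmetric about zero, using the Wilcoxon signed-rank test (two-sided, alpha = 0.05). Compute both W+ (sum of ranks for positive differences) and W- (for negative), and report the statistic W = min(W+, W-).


Step 1: Drop any zero differences (none here) and take |d_i|.
|d| = [4, 1, 8, 8, 7, 5, 1, 6, 3, 5, 5, 2]
Step 2: Midrank |d_i| (ties get averaged ranks).
ranks: |4|->5, |1|->1.5, |8|->11.5, |8|->11.5, |7|->10, |5|->7, |1|->1.5, |6|->9, |3|->4, |5|->7, |5|->7, |2|->3
Step 3: Attach original signs; sum ranks with positive sign and with negative sign.
W+ = 11.5 + 7 + 9 + 7 + 3 = 37.5
W- = 5 + 1.5 + 11.5 + 10 + 1.5 + 4 + 7 = 40.5
(Check: W+ + W- = 78 should equal n(n+1)/2 = 78.)
Step 4: Test statistic W = min(W+, W-) = 37.5.
Step 5: Ties in |d|, so use the tie-corrected normal approximation.
        E[W] = n(n+1)/4 = 12*13/4 = 39.
        Tie groups: |d|=1 (t=2), |d|=5 (t=3), |d|=8 (t=2); sum(t^3 - t) = 36.
        Var[W] = n(n+1)(2n+1)/24 - sum(t^3-t)/48 = 3900/24 - 36/48 = 161.75.
        z = (W - E[W]) / sqrt(Var[W]) = (37.5 - 39) / 12.7181 = -0.1179.
        Two-sided p = 2*Phi(z) = 0.906113.
Step 6: alpha = 0.05. fail to reject H0.

W+ = 37.5, W- = 40.5, W = min = 37.5, p = 0.906113, fail to reject H0.


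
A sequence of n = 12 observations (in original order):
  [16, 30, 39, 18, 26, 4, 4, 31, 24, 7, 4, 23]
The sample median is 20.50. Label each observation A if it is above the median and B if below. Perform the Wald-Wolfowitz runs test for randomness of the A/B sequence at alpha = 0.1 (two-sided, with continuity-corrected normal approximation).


Step 1: Compute median = 20.50; label A = above, B = below.
Labels in order: BAABABBAABBA  (n_A = 6, n_B = 6)
Step 2: Count runs R = 8.
Step 3: Under H0 (random ordering), E[R] = 2*n_A*n_B/(n_A+n_B) + 1 = 2*6*6/12 + 1 = 7.0000.
        Var[R] = 2*n_A*n_B*(2*n_A*n_B - n_A - n_B) / ((n_A+n_B)^2 * (n_A+n_B-1)) = 4320/1584 = 2.7273.
        SD[R] = 1.6514.
Step 4: Continuity-corrected z = (R - 0.5 - E[R]) / SD[R] = (8 - 0.5 - 7.0000) / 1.6514 = 0.3028.
Step 5: Two-sided p-value via normal approximation = 2*(1 - Phi(|z|)) = 0.762069.
Step 6: alpha = 0.1. fail to reject H0.

R = 8, z = 0.3028, p = 0.762069, fail to reject H0.


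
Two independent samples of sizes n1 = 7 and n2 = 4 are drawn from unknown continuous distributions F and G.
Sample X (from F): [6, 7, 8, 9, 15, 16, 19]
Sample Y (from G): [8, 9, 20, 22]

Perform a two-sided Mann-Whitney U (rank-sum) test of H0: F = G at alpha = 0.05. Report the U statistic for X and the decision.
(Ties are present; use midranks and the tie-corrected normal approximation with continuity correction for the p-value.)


Step 1: Combine and sort all 11 observations; assign midranks.
sorted (value, group): (6,X), (7,X), (8,X), (8,Y), (9,X), (9,Y), (15,X), (16,X), (19,X), (20,Y), (22,Y)
ranks: 6->1, 7->2, 8->3.5, 8->3.5, 9->5.5, 9->5.5, 15->7, 16->8, 19->9, 20->10, 22->11
Step 2: Rank sum for X: R1 = 1 + 2 + 3.5 + 5.5 + 7 + 8 + 9 = 36.
Step 3: U_X = R1 - n1(n1+1)/2 = 36 - 7*8/2 = 36 - 28 = 8.
       U_Y = n1*n2 - U_X = 28 - 8 = 20.
Step 4: Ties are present, so use the tie-corrected normal approximation (with continuity correction) for the p-value.
Step 5: p-value = 0.296412; compare to alpha = 0.05. fail to reject H0.

U_X = 8, p = 0.296412, fail to reject H0 at alpha = 0.05.


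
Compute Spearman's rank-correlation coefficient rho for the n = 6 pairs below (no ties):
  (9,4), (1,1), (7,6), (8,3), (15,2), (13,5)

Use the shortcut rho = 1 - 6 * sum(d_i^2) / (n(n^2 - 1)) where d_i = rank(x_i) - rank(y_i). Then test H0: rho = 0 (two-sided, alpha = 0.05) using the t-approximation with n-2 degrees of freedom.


Step 1: Rank x and y separately (midranks; no ties here).
rank(x): 9->4, 1->1, 7->2, 8->3, 15->6, 13->5
rank(y): 4->4, 1->1, 6->6, 3->3, 2->2, 5->5
Step 2: d_i = R_x(i) - R_y(i); compute d_i^2.
  (4-4)^2=0, (1-1)^2=0, (2-6)^2=16, (3-3)^2=0, (6-2)^2=16, (5-5)^2=0
sum(d^2) = 32.
Step 3: rho = 1 - 6*32 / (6*(6^2 - 1)) = 1 - 192/210 = 0.085714.
Step 4: Under H0, t = rho * sqrt((n-2)/(1-rho^2)) = 0.1721 ~ t(4).
Step 5: Two-sided p-value from the t-distribution with 4 df = 0.871743.
Step 6: alpha = 0.05. fail to reject H0.

rho = 0.0857, p = 0.871743, fail to reject H0 at alpha = 0.05.


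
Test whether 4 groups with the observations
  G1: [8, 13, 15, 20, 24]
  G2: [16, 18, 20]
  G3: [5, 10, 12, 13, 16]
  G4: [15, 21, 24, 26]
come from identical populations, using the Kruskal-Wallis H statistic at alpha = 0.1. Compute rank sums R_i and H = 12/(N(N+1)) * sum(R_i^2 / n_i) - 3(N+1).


Step 1: Combine all N = 17 observations and assign midranks.
sorted (value, group, rank): (5,G3,1), (8,G1,2), (10,G3,3), (12,G3,4), (13,G1,5.5), (13,G3,5.5), (15,G1,7.5), (15,G4,7.5), (16,G2,9.5), (16,G3,9.5), (18,G2,11), (20,G1,12.5), (20,G2,12.5), (21,G4,14), (24,G1,15.5), (24,G4,15.5), (26,G4,17)
Step 2: Sum ranks within each group.
R_1 = 43 (n_1 = 5)
R_2 = 33 (n_2 = 3)
R_3 = 23 (n_3 = 5)
R_4 = 54 (n_4 = 4)
Step 3: H = 12/(N(N+1)) * sum(R_i^2/n_i) - 3(N+1)
     = 12/(17*18) * (43^2/5 + 33^2/3 + 23^2/5 + 54^2/4) - 3*18
     = 0.039216 * 1567.6 - 54
     = 7.474510.
Step 4: Ties present; correction factor C = 1 - 30/(17^3 - 17) = 0.993873. Corrected H = 7.474510 / 0.993873 = 7.520592.
Step 5: Under H0, H ~ chi^2(3); p-value = 0.057032.
Step 6: alpha = 0.1. reject H0.

H = 7.5206, df = 3, p = 0.057032, reject H0.


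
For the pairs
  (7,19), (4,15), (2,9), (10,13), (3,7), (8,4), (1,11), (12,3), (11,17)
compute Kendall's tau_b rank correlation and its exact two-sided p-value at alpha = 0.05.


Step 1: Enumerate the 36 unordered pairs (i,j) with i<j and classify each by sign(x_j-x_i) * sign(y_j-y_i).
  (1,2):dx=-3,dy=-4->C; (1,3):dx=-5,dy=-10->C; (1,4):dx=+3,dy=-6->D; (1,5):dx=-4,dy=-12->C
  (1,6):dx=+1,dy=-15->D; (1,7):dx=-6,dy=-8->C; (1,8):dx=+5,dy=-16->D; (1,9):dx=+4,dy=-2->D
  (2,3):dx=-2,dy=-6->C; (2,4):dx=+6,dy=-2->D; (2,5):dx=-1,dy=-8->C; (2,6):dx=+4,dy=-11->D
  (2,7):dx=-3,dy=-4->C; (2,8):dx=+8,dy=-12->D; (2,9):dx=+7,dy=+2->C; (3,4):dx=+8,dy=+4->C
  (3,5):dx=+1,dy=-2->D; (3,6):dx=+6,dy=-5->D; (3,7):dx=-1,dy=+2->D; (3,8):dx=+10,dy=-6->D
  (3,9):dx=+9,dy=+8->C; (4,5):dx=-7,dy=-6->C; (4,6):dx=-2,dy=-9->C; (4,7):dx=-9,dy=-2->C
  (4,8):dx=+2,dy=-10->D; (4,9):dx=+1,dy=+4->C; (5,6):dx=+5,dy=-3->D; (5,7):dx=-2,dy=+4->D
  (5,8):dx=+9,dy=-4->D; (5,9):dx=+8,dy=+10->C; (6,7):dx=-7,dy=+7->D; (6,8):dx=+4,dy=-1->D
  (6,9):dx=+3,dy=+13->C; (7,8):dx=+11,dy=-8->D; (7,9):dx=+10,dy=+6->C; (8,9):dx=-1,dy=+14->D
Step 2: C = 17, D = 19, total pairs = 36.
Step 3: tau = (C - D)/(n(n-1)/2) = (17 - 19)/36 = -0.055556.
Step 4: Exact two-sided p-value (enumerate n! = 362880 permutations of y under H0): p = 0.919455.
Step 5: alpha = 0.05. fail to reject H0.

tau_b = -0.0556 (C=17, D=19), p = 0.919455, fail to reject H0.


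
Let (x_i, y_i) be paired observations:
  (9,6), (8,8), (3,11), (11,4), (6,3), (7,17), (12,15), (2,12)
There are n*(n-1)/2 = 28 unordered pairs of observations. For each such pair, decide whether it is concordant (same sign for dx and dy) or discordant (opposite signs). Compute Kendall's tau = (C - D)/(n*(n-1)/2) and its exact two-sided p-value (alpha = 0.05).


Step 1: Enumerate the 28 unordered pairs (i,j) with i<j and classify each by sign(x_j-x_i) * sign(y_j-y_i).
  (1,2):dx=-1,dy=+2->D; (1,3):dx=-6,dy=+5->D; (1,4):dx=+2,dy=-2->D; (1,5):dx=-3,dy=-3->C
  (1,6):dx=-2,dy=+11->D; (1,7):dx=+3,dy=+9->C; (1,8):dx=-7,dy=+6->D; (2,3):dx=-5,dy=+3->D
  (2,4):dx=+3,dy=-4->D; (2,5):dx=-2,dy=-5->C; (2,6):dx=-1,dy=+9->D; (2,7):dx=+4,dy=+7->C
  (2,8):dx=-6,dy=+4->D; (3,4):dx=+8,dy=-7->D; (3,5):dx=+3,dy=-8->D; (3,6):dx=+4,dy=+6->C
  (3,7):dx=+9,dy=+4->C; (3,8):dx=-1,dy=+1->D; (4,5):dx=-5,dy=-1->C; (4,6):dx=-4,dy=+13->D
  (4,7):dx=+1,dy=+11->C; (4,8):dx=-9,dy=+8->D; (5,6):dx=+1,dy=+14->C; (5,7):dx=+6,dy=+12->C
  (5,8):dx=-4,dy=+9->D; (6,7):dx=+5,dy=-2->D; (6,8):dx=-5,dy=-5->C; (7,8):dx=-10,dy=-3->C
Step 2: C = 12, D = 16, total pairs = 28.
Step 3: tau = (C - D)/(n(n-1)/2) = (12 - 16)/28 = -0.142857.
Step 4: Exact two-sided p-value (enumerate n! = 40320 permutations of y under H0): p = 0.719544.
Step 5: alpha = 0.05. fail to reject H0.

tau_b = -0.1429 (C=12, D=16), p = 0.719544, fail to reject H0.


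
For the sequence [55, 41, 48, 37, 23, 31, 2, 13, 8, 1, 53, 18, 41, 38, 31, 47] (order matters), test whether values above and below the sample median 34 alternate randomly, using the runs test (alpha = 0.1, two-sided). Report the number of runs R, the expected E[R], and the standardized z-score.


Step 1: Compute median = 34; label A = above, B = below.
Labels in order: AAAABBBBBBABAABA  (n_A = 8, n_B = 8)
Step 2: Count runs R = 7.
Step 3: Under H0 (random ordering), E[R] = 2*n_A*n_B/(n_A+n_B) + 1 = 2*8*8/16 + 1 = 9.0000.
        Var[R] = 2*n_A*n_B*(2*n_A*n_B - n_A - n_B) / ((n_A+n_B)^2 * (n_A+n_B-1)) = 14336/3840 = 3.7333.
        SD[R] = 1.9322.
Step 4: Continuity-corrected z = (R + 0.5 - E[R]) / SD[R] = (7 + 0.5 - 9.0000) / 1.9322 = -0.7763.
Step 5: Two-sided p-value via normal approximation = 2*(1 - Phi(|z|)) = 0.437558.
Step 6: alpha = 0.1. fail to reject H0.

R = 7, z = -0.7763, p = 0.437558, fail to reject H0.


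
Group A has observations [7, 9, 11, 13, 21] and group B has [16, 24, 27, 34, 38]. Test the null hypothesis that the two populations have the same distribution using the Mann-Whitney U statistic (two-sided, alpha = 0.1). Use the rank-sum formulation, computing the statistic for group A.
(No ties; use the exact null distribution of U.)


Step 1: Combine and sort all 10 observations; assign midranks.
sorted (value, group): (7,X), (9,X), (11,X), (13,X), (16,Y), (21,X), (24,Y), (27,Y), (34,Y), (38,Y)
ranks: 7->1, 9->2, 11->3, 13->4, 16->5, 21->6, 24->7, 27->8, 34->9, 38->10
Step 2: Rank sum for X: R1 = 1 + 2 + 3 + 4 + 6 = 16.
Step 3: U_X = R1 - n1(n1+1)/2 = 16 - 5*6/2 = 16 - 15 = 1.
       U_Y = n1*n2 - U_X = 25 - 1 = 24.
Step 4: No ties, so the exact null distribution of U (based on enumerating the C(10,5) = 252 equally likely rank assignments) gives the two-sided p-value.
Step 5: p-value = 0.015873; compare to alpha = 0.1. reject H0.

U_X = 1, p = 0.015873, reject H0 at alpha = 0.1.


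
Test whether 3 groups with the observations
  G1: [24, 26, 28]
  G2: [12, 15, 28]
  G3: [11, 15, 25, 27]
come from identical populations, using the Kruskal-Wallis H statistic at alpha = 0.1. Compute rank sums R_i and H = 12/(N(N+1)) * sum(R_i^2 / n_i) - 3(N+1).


Step 1: Combine all N = 10 observations and assign midranks.
sorted (value, group, rank): (11,G3,1), (12,G2,2), (15,G2,3.5), (15,G3,3.5), (24,G1,5), (25,G3,6), (26,G1,7), (27,G3,8), (28,G1,9.5), (28,G2,9.5)
Step 2: Sum ranks within each group.
R_1 = 21.5 (n_1 = 3)
R_2 = 15 (n_2 = 3)
R_3 = 18.5 (n_3 = 4)
Step 3: H = 12/(N(N+1)) * sum(R_i^2/n_i) - 3(N+1)
     = 12/(10*11) * (21.5^2/3 + 15^2/3 + 18.5^2/4) - 3*11
     = 0.109091 * 314.646 - 33
     = 1.325000.
Step 4: Ties present; correction factor C = 1 - 12/(10^3 - 10) = 0.987879. Corrected H = 1.325000 / 0.987879 = 1.341258.
Step 5: Under H0, H ~ chi^2(2); p-value = 0.511387.
Step 6: alpha = 0.1. fail to reject H0.

H = 1.3413, df = 2, p = 0.511387, fail to reject H0.


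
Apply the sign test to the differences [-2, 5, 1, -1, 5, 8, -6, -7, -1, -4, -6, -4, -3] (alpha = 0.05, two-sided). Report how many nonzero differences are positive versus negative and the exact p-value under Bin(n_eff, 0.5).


Step 1: Discard zero differences. Original n = 13; n_eff = number of nonzero differences = 13.
Nonzero differences (with sign): -2, +5, +1, -1, +5, +8, -6, -7, -1, -4, -6, -4, -3
Step 2: Count signs: positive = 4, negative = 9.
Step 3: Under H0: P(positive) = 0.5, so the number of positives S ~ Bin(13, 0.5).
Step 4: Two-sided exact p-value = sum of Bin(13,0.5) probabilities at or below the observed probability = 0.266846.
Step 5: alpha = 0.05. fail to reject H0.

n_eff = 13, pos = 4, neg = 9, p = 0.266846, fail to reject H0.
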